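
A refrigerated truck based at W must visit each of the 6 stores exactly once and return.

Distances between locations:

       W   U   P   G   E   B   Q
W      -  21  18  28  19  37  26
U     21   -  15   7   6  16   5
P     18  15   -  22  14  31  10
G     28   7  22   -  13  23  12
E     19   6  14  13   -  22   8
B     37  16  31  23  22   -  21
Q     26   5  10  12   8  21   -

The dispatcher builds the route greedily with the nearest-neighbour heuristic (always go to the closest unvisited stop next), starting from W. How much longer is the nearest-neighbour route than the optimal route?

From W: P=18, E=19, U=21, Q=26, G=28, B=37 → choose P (18).
From P: Q=10, E=14, U=15, G=22, B=31 → choose Q (10).
From Q: U=5, E=8, G=12, B=21 → choose U (5).
From U: E=6, G=7, B=16 → choose E (6).
From E: G=13, B=22 → choose G (13).
From G: B=23 → choose B (23).
NN route W → P → Q → U → E → G → B → W costs 112.
Optimal: W → P → Q → U → G → B → E → W costs 104 (by enumerating all 360 distinct tours).
Excess = 112 − 104 = 8.

Excess over optimum: 8.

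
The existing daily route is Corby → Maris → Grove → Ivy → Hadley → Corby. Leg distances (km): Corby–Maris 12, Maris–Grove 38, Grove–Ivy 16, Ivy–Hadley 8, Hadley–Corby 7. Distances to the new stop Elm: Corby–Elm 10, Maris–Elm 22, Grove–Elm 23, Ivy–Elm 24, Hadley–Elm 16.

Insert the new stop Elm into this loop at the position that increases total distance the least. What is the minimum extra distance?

Insertion cost between consecutive stops i–j is d(i,Elm) + d(Elm,j) − d(i,j):
  between Corby and Maris: 10 + 22 − 12 = 20
  between Maris and Grove: 22 + 23 − 38 = 7
  between Grove and Ivy: 23 + 24 − 16 = 31
  between Ivy and Hadley: 24 + 16 − 8 = 32
  between Hadley and Corby: 16 + 10 − 7 = 19
Cheapest insertion is between Maris and Grove, adding 7.
New total = 81 + 7 = 88.

Adding 7 km by placing Elm on the Maris–Grove leg.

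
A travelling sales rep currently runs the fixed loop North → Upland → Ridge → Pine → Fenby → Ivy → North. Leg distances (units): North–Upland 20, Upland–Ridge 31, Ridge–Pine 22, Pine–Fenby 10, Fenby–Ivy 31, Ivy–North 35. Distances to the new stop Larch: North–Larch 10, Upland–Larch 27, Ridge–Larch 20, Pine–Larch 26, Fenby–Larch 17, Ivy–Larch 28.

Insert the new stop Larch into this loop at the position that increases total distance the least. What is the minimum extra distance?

Insertion cost between consecutive stops i–j is d(i,Larch) + d(Larch,j) − d(i,j):
  between North and Upland: 10 + 27 − 20 = 17
  between Upland and Ridge: 27 + 20 − 31 = 16
  between Ridge and Pine: 20 + 26 − 22 = 24
  between Pine and Fenby: 26 + 17 − 10 = 33
  between Fenby and Ivy: 17 + 28 − 31 = 14
  between Ivy and North: 28 + 10 − 35 = 3
Cheapest insertion is between Ivy and North, adding 3.
New total = 149 + 3 = 152.

Minimum extra distance: 3, inserting Larch between Ivy and North.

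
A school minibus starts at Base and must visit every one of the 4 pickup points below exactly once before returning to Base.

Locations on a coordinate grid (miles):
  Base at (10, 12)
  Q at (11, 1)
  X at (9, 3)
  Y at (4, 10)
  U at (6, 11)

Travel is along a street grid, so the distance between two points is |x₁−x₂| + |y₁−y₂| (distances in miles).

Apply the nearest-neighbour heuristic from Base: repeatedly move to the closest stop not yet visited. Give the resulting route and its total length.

36 miles along Base → U → Y → X → Q → Base.

From Base: distances to unvisited — U=5, Y=8, X=10, Q=12. Nearest is U (5).
From U: distances to unvisited — Y=3, X=11, Q=15. Nearest is Y (3).
From Y: distances to unvisited — X=12, Q=16. Nearest is X (12).
From X: distances to unvisited — Q=4. Nearest is Q (4).
Return Q→Base: 12.
Total = 5 + 3 + 12 + 4 + 12 = 36.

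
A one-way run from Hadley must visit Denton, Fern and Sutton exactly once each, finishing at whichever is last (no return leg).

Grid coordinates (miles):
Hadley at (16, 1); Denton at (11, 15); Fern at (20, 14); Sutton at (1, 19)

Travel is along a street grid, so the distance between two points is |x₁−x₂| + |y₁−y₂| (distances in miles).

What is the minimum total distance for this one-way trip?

There are 3! = 6 possible orderings.
Hadley→Denton→Fern→Sutton: 19+10+24 = 53
Hadley→Denton→Sutton→Fern: 19+14+24 = 57
Hadley→Fern→Denton→Sutton: 17+10+14 = 41
Hadley→Fern→Sutton→Denton: 17+24+14 = 55
Hadley→Sutton→Denton→Fern: 33+14+10 = 57
Hadley→Sutton→Fern→Denton: 33+24+10 = 67
The minimum is 41.
One shortest path: Hadley → Fern → Denton → Sutton.

Minimum one-way distance = 41 miles.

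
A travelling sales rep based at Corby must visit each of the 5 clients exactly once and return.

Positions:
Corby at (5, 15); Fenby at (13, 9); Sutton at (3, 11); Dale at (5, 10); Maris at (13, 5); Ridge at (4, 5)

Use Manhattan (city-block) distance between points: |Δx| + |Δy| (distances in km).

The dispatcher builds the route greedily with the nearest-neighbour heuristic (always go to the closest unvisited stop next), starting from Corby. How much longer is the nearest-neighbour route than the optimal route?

From Corby: Dale=5, Sutton=6, Ridge=11, Fenby=14, Maris=18 → choose Dale (5).
From Dale: Sutton=3, Ridge=6, Fenby=9, Maris=13 → choose Sutton (3).
From Sutton: Ridge=7, Fenby=12, Maris=16 → choose Ridge (7).
From Ridge: Maris=9, Fenby=13 → choose Maris (9).
From Maris: Fenby=4 → choose Fenby (4).
NN route Corby → Dale → Sutton → Ridge → Maris → Fenby → Corby costs 42.
Optimal: Corby → Sutton → Ridge → Maris → Fenby → Dale → Corby costs 40 (by enumerating all 60 distinct tours).
Excess = 42 − 40 = 2.

Excess over optimum: 2 km.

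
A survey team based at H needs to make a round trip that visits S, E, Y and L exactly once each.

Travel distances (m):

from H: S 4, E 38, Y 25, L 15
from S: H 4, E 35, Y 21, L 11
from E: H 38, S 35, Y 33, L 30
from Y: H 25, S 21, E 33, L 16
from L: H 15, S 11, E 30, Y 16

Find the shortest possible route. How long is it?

Shortest round trip = 102 m.

There are 12 distinct closed tours to check (reversals are equivalent).
H - S - E - Y - L - H: 4+35+33+16+15 = 103
H - S - E - L - Y - H: 4+35+30+16+25 = 110
H - S - Y - E - L - H: 4+21+33+30+15 = 103
H - S - Y - L - E - H: 4+21+16+30+38 = 109
H - S - L - E - Y - H: 4+11+30+33+25 = 103
H - S - L - Y - E - H: 4+11+16+33+38 = 102
H - E - S - Y - L - H: 38+35+21+16+15 = 125
H - E - S - L - Y - H: 38+35+11+16+25 = 125
H - E - Y - S - L - H: 38+33+21+11+15 = 118
H - E - L - S - Y - H: 38+30+11+21+25 = 125
H - Y - S - E - L - H: 25+21+35+30+15 = 126
H - Y - E - S - L - H: 25+33+35+11+15 = 119
The minimum is 102.
One optimal route: H → S → L → Y → E → H (or its reverse).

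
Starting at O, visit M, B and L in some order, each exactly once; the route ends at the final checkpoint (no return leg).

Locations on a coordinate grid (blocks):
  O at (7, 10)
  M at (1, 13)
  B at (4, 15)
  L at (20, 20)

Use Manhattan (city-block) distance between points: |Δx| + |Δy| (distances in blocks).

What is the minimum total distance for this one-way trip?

There are 3! = 6 possible orderings.
O - M - B - L: 9+5+21 = 35
O - M - L - B: 9+26+21 = 56
O - B - M - L: 8+5+26 = 39
O - B - L - M: 8+21+26 = 55
O - L - M - B: 23+26+5 = 54
O - L - B - M: 23+21+5 = 49
The minimum is 35.
One shortest path: O → M → B → L.

Minimum one-way distance = 35 blocks.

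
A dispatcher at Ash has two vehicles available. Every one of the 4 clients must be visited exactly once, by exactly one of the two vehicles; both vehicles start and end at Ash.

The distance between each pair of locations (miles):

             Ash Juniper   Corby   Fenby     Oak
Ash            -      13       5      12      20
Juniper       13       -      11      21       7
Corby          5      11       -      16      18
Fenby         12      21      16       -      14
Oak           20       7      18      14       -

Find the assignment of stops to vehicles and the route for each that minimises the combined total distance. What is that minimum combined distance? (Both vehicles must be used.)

56 miles — the smallest possible combined total.

There are 2^3 − 1 = 7 ways to divide the 4 stops into two non-empty groups. For each, the best each vehicle can do is its own shortest tour through its group:
  {Juniper} + {Corby, Fenby, Oak}: 26 + 49 = 75
  {Corby} + {Juniper, Fenby, Oak}: 10 + 46 = 56
  {Juniper, Corby} + {Fenby, Oak}: 29 + 46 = 75
  {Fenby} + {Juniper, Corby, Oak}: 24 + 43 = 67
  {Juniper, Fenby} + {Corby, Oak}: 46 + 43 = 89
  {Corby, Fenby} + {Juniper, Oak}: 33 + 40 = 73
  … (7 splits in total)
Best: vehicle 1 Ash → Corby → Ash = 10; vehicle 2 Ash → Juniper → Oak → Fenby → Ash = 46; combined 56.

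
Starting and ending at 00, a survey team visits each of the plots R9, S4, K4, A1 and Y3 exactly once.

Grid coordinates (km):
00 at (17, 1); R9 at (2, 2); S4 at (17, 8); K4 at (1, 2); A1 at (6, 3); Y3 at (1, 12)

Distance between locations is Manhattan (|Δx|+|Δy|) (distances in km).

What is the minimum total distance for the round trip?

With 5 stops there are 5!/2 = 60 distinct round trips (a route and its reverse cost the same).
00→R9→S4→K4→A1→Y3→00: 16+21+22+6+14+27 = 106
00→R9→S4→K4→Y3→A1→00: 16+21+22+10+14+13 = 96
00→R9→S4→A1→K4→Y3→00: 16+21+16+6+10+27 = 96
00→R9→S4→A1→Y3→K4→00: 16+21+16+14+10+17 = 94
00→R9→S4→Y3→K4→A1→00: 16+21+20+10+6+13 = 86
00→R9→S4→Y3→A1→K4→00: 16+21+20+14+6+17 = 94
00→R9→K4→S4→A1→Y3→00: 16+1+22+16+14+27 = 96
00→R9→K4→S4→Y3→A1→00: 16+1+22+20+14+13 = 86
00→R9→K4→A1→S4→Y3→00: 16+1+6+16+20+27 = 86
00→R9→K4→A1→Y3→S4→00: 16+1+6+14+20+7 = 64
00→R9→K4→Y3→S4→A1→00: 16+1+10+20+16+13 = 76
00→R9→K4→Y3→A1→S4→00: 16+1+10+14+16+7 = 64
00→R9→A1→S4→K4→Y3→00: 16+5+16+22+10+27 = 96
00→R9→A1→S4→Y3→K4→00: 16+5+16+20+10+17 = 84
… (46 more)
00→S4→Y3→K4→R9→A1→00: 7+20+10+1+5+13 = 56  ← best
The minimum is 56.
One optimal route: 00 → S4 → Y3 → K4 → R9 → A1 → 00 (or its reverse).

Shortest round trip = 56 km.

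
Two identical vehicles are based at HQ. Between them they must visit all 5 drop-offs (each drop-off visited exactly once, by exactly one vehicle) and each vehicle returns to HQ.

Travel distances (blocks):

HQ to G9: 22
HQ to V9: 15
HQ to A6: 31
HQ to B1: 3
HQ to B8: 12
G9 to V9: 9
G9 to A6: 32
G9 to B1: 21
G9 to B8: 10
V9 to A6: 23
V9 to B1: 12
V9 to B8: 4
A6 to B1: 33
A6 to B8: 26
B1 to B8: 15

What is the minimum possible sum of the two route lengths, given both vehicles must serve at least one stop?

There are 2^4 − 1 = 15 ways to divide the 5 stops into two non-empty groups. For each, the best each vehicle can do is its own shortest tour through its group:
  {G9} + {V9, A6, B1, B8}: 44 + 75 = 119
  {V9} + {G9, A6, B1, B8}: 30 + 90 = 120
  {G9, V9} + {A6, B1, B8}: 46 + 74 = 120
  {A6} + {G9, V9, B1, B8}: 62 + 46 = 108
  {G9, A6} + {V9, B1, B8}: 85 + 31 = 116
  {V9, A6} + {G9, B1, B8}: 69 + 46 = 115
  … (15 splits in total)
  {B1} + {G9, V9, A6, B8}: 6 + 85 = 91  ← best
Best: vehicle 1 HQ → B1 → HQ = 6; vehicle 2 HQ → A6 → V9 → G9 → B8 → HQ = 85; combined 91.

Minimum combined distance: 91 blocks.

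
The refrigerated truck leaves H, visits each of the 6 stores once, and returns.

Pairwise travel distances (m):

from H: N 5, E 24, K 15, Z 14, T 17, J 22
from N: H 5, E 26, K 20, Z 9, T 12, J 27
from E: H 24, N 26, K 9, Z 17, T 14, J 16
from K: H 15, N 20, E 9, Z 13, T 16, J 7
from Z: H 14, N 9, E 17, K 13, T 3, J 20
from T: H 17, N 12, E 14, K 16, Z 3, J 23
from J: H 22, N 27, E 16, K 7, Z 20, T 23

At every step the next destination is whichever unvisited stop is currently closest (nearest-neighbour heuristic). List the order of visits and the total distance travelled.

At H the remaining stops are N 5, Z 14, K 15, T 17, J 22, E 24; go to N.
At N the remaining stops are Z 9, T 12, K 20, E 26, J 27; go to Z.
At Z the remaining stops are T 3, K 13, E 17, J 20; go to T.
At T the remaining stops are E 14, K 16, J 23; go to E.
At E the remaining stops are K 9, J 16; go to K.
At K the remaining stops are J 7; go to J.
Return J→H: 22.
Total = 5 + 9 + 3 + 14 + 9 + 7 + 22 = 69.

Nearest-neighbour total = 69 m; route H → N → Z → T → E → K → J → H.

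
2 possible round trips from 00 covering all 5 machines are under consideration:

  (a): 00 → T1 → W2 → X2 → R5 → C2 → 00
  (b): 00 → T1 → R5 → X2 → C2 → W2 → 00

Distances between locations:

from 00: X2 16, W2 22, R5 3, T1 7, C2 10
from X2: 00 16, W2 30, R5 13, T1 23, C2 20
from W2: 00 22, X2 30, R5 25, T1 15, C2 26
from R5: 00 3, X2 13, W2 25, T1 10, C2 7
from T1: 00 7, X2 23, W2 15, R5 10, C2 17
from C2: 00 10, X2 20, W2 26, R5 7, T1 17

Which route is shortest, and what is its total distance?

82 — (a) is the shortest.

(a): 7 + 15 + 30 + 13 + 7 + 10 = 82
(b): 7 + 10 + 13 + 20 + 26 + 22 = 98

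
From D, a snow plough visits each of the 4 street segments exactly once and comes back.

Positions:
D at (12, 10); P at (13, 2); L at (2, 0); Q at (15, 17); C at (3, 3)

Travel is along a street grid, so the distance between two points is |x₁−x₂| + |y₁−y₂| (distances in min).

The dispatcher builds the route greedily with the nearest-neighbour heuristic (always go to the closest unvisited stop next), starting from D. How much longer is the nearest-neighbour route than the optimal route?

The nearest-neighbour route is 4 min longer than optimal.

From D: P=9, Q=10, C=16, L=20 → choose P (9).
From P: C=11, L=13, Q=17 → choose C (11).
From C: L=4, Q=26 → choose L (4).
From L: Q=30 → choose Q (30).
NN route D → P → C → L → Q → D costs 64.
Optimal: D → Q → P → L → C → D costs 60 (by enumerating all 12 distinct tours).
Excess = 64 − 60 = 4.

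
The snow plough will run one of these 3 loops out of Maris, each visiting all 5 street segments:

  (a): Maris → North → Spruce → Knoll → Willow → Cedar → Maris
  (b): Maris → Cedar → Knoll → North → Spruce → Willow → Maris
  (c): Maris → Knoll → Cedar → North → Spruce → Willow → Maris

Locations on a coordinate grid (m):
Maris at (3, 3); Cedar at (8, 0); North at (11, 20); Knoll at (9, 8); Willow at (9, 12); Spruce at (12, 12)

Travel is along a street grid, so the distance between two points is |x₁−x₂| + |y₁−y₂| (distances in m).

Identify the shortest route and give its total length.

(a): 25 + 9 + 7 + 4 + 13 + 8 = 66
(b): 8 + 9 + 14 + 9 + 3 + 15 = 58
(c): 11 + 9 + 23 + 9 + 3 + 15 = 70

Shortest is (b), total 58 m.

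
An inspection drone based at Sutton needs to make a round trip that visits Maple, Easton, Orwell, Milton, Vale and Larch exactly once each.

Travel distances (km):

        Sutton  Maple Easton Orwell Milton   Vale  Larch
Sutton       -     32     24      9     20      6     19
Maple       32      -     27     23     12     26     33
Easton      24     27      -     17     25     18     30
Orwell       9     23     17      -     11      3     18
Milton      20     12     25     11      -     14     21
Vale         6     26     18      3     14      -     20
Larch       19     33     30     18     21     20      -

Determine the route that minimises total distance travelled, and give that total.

Sutton - Maple - Easton - Orwell - Milton - Vale - Larch - Sutton: 32+27+17+11+14+20+19 = 140
Sutton - Maple - Easton - Orwell - Milton - Larch - Vale - Sutton: 32+27+17+11+21+20+6 = 134
Sutton - Maple - Easton - Orwell - Vale - Milton - Larch - Sutton: 32+27+17+3+14+21+19 = 133
Sutton - Maple - Easton - Orwell - Vale - Larch - Milton - Sutton: 32+27+17+3+20+21+20 = 140
Sutton - Maple - Easton - Orwell - Larch - Milton - Vale - Sutton: 32+27+17+18+21+14+6 = 135
Sutton - Maple - Easton - Orwell - Larch - Vale - Milton - Sutton: 32+27+17+18+20+14+20 = 148
Sutton - Maple - Easton - Milton - Orwell - Vale - Larch - Sutton: 32+27+25+11+3+20+19 = 137
Sutton - Maple - Easton - Milton - Orwell - Larch - Vale - Sutton: 32+27+25+11+18+20+6 = 139
… (352 more)
Sutton - Vale - Orwell - Easton - Maple - Milton - Larch - Sutton: 6+3+17+27+12+21+19 = 105  ← best
The minimum is 105.
One optimal route: Sutton → Vale → Orwell → Easton → Maple → Milton → Larch → Sutton (or its reverse).

105 km — the shortest possible round trip.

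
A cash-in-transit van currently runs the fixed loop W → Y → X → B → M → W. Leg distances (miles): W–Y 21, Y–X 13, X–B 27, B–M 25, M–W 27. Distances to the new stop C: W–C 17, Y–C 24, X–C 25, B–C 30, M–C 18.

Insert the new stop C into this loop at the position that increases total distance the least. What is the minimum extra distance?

Minimum extra distance: 8 miles, inserting C between M and W.

Insertion cost between consecutive stops i–j is d(i,C) + d(C,j) − d(i,j):
  between W and Y: 17 + 24 − 21 = 20
  between Y and X: 24 + 25 − 13 = 36
  between X and B: 25 + 30 − 27 = 28
  between B and M: 30 + 18 − 25 = 23
  between M and W: 18 + 17 − 27 = 8
Cheapest insertion is between M and W, adding 8.
New total = 113 + 8 = 121.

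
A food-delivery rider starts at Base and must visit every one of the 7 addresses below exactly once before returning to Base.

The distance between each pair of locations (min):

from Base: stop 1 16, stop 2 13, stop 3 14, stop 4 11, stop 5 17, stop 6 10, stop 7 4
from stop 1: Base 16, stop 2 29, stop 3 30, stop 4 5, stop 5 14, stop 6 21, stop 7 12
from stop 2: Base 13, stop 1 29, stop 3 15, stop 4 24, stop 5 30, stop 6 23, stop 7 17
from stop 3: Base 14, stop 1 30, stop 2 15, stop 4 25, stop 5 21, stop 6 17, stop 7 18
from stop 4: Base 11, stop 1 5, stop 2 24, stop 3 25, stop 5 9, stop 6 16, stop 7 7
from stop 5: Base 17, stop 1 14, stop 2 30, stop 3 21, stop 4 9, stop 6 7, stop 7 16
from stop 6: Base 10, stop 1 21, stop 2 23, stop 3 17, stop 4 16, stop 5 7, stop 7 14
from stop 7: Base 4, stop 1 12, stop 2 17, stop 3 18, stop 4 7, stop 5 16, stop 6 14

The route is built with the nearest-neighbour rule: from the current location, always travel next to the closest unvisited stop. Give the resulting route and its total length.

From Base: distances to unvisited — stop 7=4, stop 6=10, stop 4=11, stop 2=13, stop 3=14, stop 1=16, stop 5=17. Nearest is stop 7 (4).
From stop 7: distances to unvisited — stop 4=7, stop 1=12, stop 6=14, stop 5=16, stop 2=17, stop 3=18. Nearest is stop 4 (7).
From stop 4: distances to unvisited — stop 1=5, stop 5=9, stop 6=16, stop 2=24, stop 3=25. Nearest is stop 1 (5).
From stop 1: distances to unvisited — stop 5=14, stop 6=21, stop 2=29, stop 3=30. Nearest is stop 5 (14).
From stop 5: distances to unvisited — stop 6=7, stop 3=21, stop 2=30. Nearest is stop 6 (7).
From stop 6: distances to unvisited — stop 3=17, stop 2=23. Nearest is stop 3 (17).
From stop 3: distances to unvisited — stop 2=15. Nearest is stop 2 (15).
Return stop 2→Base: 13.
Total = 4 + 7 + 5 + 14 + 7 + 17 + 15 + 13 = 82.

Nearest-neighbour total = 82 min; route Base → stop 7 → stop 4 → stop 1 → stop 5 → stop 6 → stop 3 → stop 2 → Base.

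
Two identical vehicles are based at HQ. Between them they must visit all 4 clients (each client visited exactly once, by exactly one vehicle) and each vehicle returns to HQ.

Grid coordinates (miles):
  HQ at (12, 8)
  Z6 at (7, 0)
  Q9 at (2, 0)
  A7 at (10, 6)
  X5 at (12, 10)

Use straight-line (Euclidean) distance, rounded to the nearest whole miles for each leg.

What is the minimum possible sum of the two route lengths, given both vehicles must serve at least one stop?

There are 2^3 − 1 = 7 ways to divide the 4 stops into two non-empty groups. For each, the best each vehicle can do is its own shortest tour through its group:
  {Z6} + {Q9, A7, X5}: 18 + 29 = 47
  {Q9} + {Z6, A7, X5}: 26 + 22 = 48
  {Z6, Q9} + {A7, X5}: 27 + 9 = 36
  {A7} + {Z6, Q9, X5}: 6 + 30 = 36
  {Z6, A7} + {Q9, X5}: 19 + 29 = 48
  {Q9, A7} + {Z6, X5}: 26 + 22 = 48
  … (7 splits in total)
  {Z6, Q9, A7} + {X5}: 27 + 4 = 31  ← best
Best: vehicle 1 HQ → Z6 → Q9 → A7 → HQ = 27; vehicle 2 HQ → X5 → HQ = 4; combined 31.

31 miles — the smallest possible combined total.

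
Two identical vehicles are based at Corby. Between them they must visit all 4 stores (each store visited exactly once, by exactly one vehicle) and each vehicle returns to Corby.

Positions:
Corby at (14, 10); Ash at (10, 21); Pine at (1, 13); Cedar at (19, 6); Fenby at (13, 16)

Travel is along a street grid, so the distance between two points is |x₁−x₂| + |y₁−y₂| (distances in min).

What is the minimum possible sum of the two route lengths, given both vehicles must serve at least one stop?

There are 2^3 − 1 = 7 ways to divide the 4 stops into two non-empty groups. For each, the best each vehicle can do is its own shortest tour through its group:
  {Ash} + {Pine, Cedar, Fenby}: 30 + 56 = 86
  {Pine} + {Ash, Cedar, Fenby}: 32 + 48 = 80
  {Ash, Pine} + {Cedar, Fenby}: 48 + 32 = 80
  {Cedar} + {Ash, Pine, Fenby}: 18 + 48 = 66
  {Ash, Cedar} + {Pine, Fenby}: 48 + 38 = 86
  {Pine, Cedar} + {Ash, Fenby}: 50 + 30 = 80
  … (7 splits in total)
Best: vehicle 1 Corby → Cedar → Corby = 18; vehicle 2 Corby → Pine → Ash → Fenby → Corby = 48; combined 66.

66 min — the smallest possible combined total.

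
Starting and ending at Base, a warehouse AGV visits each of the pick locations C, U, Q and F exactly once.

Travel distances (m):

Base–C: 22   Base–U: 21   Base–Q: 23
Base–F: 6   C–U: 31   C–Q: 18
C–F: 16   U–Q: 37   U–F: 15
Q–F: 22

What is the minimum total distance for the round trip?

With 4 stops there are 4!/2 = 12 distinct round trips (a route and its reverse cost the same).
Base-C-U-Q-F-Base: 22+31+37+22+6 = 118
Base-C-U-F-Q-Base: 22+31+15+22+23 = 113
Base-C-Q-U-F-Base: 22+18+37+15+6 = 98
Base-C-Q-F-U-Base: 22+18+22+15+21 = 98
Base-C-F-U-Q-Base: 22+16+15+37+23 = 113
Base-C-F-Q-U-Base: 22+16+22+37+21 = 118
Base-U-C-Q-F-Base: 21+31+18+22+6 = 98
Base-U-C-F-Q-Base: 21+31+16+22+23 = 113
Base-U-Q-C-F-Base: 21+37+18+16+6 = 98
Base-U-F-C-Q-Base: 21+15+16+18+23 = 93
Base-Q-C-U-F-Base: 23+18+31+15+6 = 93
Base-Q-U-C-F-Base: 23+37+31+16+6 = 113
The minimum is 93.
One optimal route: Base → U → F → C → Q → Base (or its reverse).

Shortest round trip = 93 m.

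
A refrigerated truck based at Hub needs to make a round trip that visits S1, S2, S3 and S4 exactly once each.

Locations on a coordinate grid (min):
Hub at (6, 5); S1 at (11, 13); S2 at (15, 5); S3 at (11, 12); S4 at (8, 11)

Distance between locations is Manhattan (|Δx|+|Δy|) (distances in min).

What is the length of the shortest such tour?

Minimum total distance: 34 min.

With 4 stops there are 4!/2 = 12 distinct round trips (a route and its reverse cost the same).
Hub → S1 → S2 → S3 → S4 → Hub: 13+12+11+4+8 = 48
Hub → S1 → S2 → S4 → S3 → Hub: 13+12+13+4+12 = 54
Hub → S1 → S3 → S2 → S4 → Hub: 13+1+11+13+8 = 46
Hub → S1 → S3 → S4 → S2 → Hub: 13+1+4+13+9 = 40
Hub → S1 → S4 → S2 → S3 → Hub: 13+5+13+11+12 = 54
Hub → S1 → S4 → S3 → S2 → Hub: 13+5+4+11+9 = 42
Hub → S2 → S1 → S3 → S4 → Hub: 9+12+1+4+8 = 34
Hub → S2 → S1 → S4 → S3 → Hub: 9+12+5+4+12 = 42
Hub → S2 → S3 → S1 → S4 → Hub: 9+11+1+5+8 = 34
Hub → S2 → S4 → S1 → S3 → Hub: 9+13+5+1+12 = 40
Hub → S3 → S1 → S2 → S4 → Hub: 12+1+12+13+8 = 46
Hub → S3 → S2 → S1 → S4 → Hub: 12+11+12+5+8 = 48
The minimum is 34.
One optimal route: Hub → S2 → S1 → S3 → S4 → Hub (or its reverse).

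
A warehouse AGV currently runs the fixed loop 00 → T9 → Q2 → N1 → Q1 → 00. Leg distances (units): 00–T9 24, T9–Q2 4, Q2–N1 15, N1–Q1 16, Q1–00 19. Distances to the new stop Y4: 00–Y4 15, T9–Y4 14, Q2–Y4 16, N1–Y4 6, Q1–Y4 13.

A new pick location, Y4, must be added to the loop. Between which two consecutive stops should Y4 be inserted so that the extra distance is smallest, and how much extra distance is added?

Insertion cost between consecutive stops i–j is d(i,Y4) + d(Y4,j) − d(i,j):
  between 00 and T9: 15 + 14 − 24 = 5
  between T9 and Q2: 14 + 16 − 4 = 26
  between Q2 and N1: 16 + 6 − 15 = 7
  between N1 and Q1: 6 + 13 − 16 = 3
  between Q1 and 00: 13 + 15 − 19 = 9
Cheapest insertion is between N1 and Q1, adding 3.
New total = 78 + 3 = 81.

Minimum extra distance: 3, inserting Y4 between N1 and Q1.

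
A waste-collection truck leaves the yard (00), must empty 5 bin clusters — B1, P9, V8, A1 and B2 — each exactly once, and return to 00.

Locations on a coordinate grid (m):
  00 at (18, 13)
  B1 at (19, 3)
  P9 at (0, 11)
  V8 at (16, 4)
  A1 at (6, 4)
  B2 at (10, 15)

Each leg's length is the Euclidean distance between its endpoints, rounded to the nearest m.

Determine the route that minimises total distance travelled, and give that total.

There are 60 distinct closed tours to check (reversals are equivalent).
00 - B1 - P9 - V8 - A1 - B2 - 00: 10+21+17+10+12+8 = 78
00 - B1 - P9 - V8 - B2 - A1 - 00: 10+21+17+13+12+15 = 88
00 - B1 - P9 - A1 - V8 - B2 - 00: 10+21+9+10+13+8 = 71
00 - B1 - P9 - A1 - B2 - V8 - 00: 10+21+9+12+13+9 = 74
00 - B1 - P9 - B2 - V8 - A1 - 00: 10+21+11+13+10+15 = 80
00 - B1 - P9 - B2 - A1 - V8 - 00: 10+21+11+12+10+9 = 73
00 - B1 - V8 - P9 - A1 - B2 - 00: 10+3+17+9+12+8 = 59
00 - B1 - V8 - P9 - B2 - A1 - 00: 10+3+17+11+12+15 = 68
00 - B1 - V8 - A1 - P9 - B2 - 00: 10+3+10+9+11+8 = 51
00 - B1 - V8 - A1 - B2 - P9 - 00: 10+3+10+12+11+18 = 64
00 - B1 - V8 - B2 - P9 - A1 - 00: 10+3+13+11+9+15 = 61
00 - B1 - V8 - B2 - A1 - P9 - 00: 10+3+13+12+9+18 = 65
00 - B1 - A1 - P9 - V8 - B2 - 00: 10+13+9+17+13+8 = 70
00 - B1 - A1 - P9 - B2 - V8 - 00: 10+13+9+11+13+9 = 65
… (46 more)
The minimum is 51.
One optimal route: 00 → B1 → V8 → A1 → P9 → B2 → 00 (or its reverse).

Minimum total distance: 51 m.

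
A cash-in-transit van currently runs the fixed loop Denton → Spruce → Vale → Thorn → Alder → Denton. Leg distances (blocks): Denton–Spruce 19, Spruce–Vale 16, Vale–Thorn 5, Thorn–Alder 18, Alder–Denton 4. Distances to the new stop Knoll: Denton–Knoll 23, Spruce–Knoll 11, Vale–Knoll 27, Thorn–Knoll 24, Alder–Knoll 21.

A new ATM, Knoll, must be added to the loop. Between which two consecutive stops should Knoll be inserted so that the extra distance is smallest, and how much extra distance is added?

Minimum extra distance: 15 blocks, inserting Knoll between Denton and Spruce.

Insertion cost between consecutive stops i–j is d(i,Knoll) + d(Knoll,j) − d(i,j):
  between Denton and Spruce: 23 + 11 − 19 = 15
  between Spruce and Vale: 11 + 27 − 16 = 22
  between Vale and Thorn: 27 + 24 − 5 = 46
  between Thorn and Alder: 24 + 21 − 18 = 27
  between Alder and Denton: 21 + 23 − 4 = 40
Cheapest insertion is between Denton and Spruce, adding 15.
New total = 62 + 15 = 77.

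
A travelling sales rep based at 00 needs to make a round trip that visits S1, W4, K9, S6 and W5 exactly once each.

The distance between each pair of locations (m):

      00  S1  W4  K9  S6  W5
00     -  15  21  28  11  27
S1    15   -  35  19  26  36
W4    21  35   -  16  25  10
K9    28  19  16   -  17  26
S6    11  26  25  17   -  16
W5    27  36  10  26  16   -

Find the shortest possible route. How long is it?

There are 60 distinct closed tours to check (reversals are equivalent).
00→S1→W4→K9→S6→W5→00: 15+35+16+17+16+27 = 126
00→S1→W4→K9→W5→S6→00: 15+35+16+26+16+11 = 119
00→S1→W4→S6→K9→W5→00: 15+35+25+17+26+27 = 145
00→S1→W4→S6→W5→K9→00: 15+35+25+16+26+28 = 145
00→S1→W4→W5→K9→S6→00: 15+35+10+26+17+11 = 114
00→S1→W4→W5→S6→K9→00: 15+35+10+16+17+28 = 121
00→S1→K9→W4→S6→W5→00: 15+19+16+25+16+27 = 118
00→S1→K9→W4→W5→S6→00: 15+19+16+10+16+11 = 87
00→S1→K9→S6→W4→W5→00: 15+19+17+25+10+27 = 113
00→S1→K9→S6→W5→W4→00: 15+19+17+16+10+21 = 98
00→S1→K9→W5→W4→S6→00: 15+19+26+10+25+11 = 106
00→S1→K9→W5→S6→W4→00: 15+19+26+16+25+21 = 122
00→S1→S6→W4→K9→W5→00: 15+26+25+16+26+27 = 135
00→S1→S6→W4→W5→K9→00: 15+26+25+10+26+28 = 130
… (46 more)
The minimum is 87.
One optimal route: 00 → S1 → K9 → W4 → W5 → S6 → 00 (or its reverse).

87 m — the shortest possible round trip.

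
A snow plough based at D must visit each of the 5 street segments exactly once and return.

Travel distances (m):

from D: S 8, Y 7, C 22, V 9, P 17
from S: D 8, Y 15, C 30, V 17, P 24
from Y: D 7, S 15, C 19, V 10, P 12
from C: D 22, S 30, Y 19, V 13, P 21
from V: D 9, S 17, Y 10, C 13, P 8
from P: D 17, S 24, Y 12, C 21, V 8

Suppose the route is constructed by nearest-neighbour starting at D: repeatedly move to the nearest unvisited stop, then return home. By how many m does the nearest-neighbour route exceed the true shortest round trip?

D: Y=7, S=8, V=9, P=17, C=22 ⇒ Y
Y: V=10, P=12, S=15, C=19 ⇒ V
V: P=8, C=13, S=17 ⇒ P
P: C=21, S=24 ⇒ C
C: S=30 ⇒ S
NN route D → Y → V → P → C → S → D costs 84.
Optimal: D → S → Y → P → C → V → D costs 78 (by enumerating all 60 distinct tours).
Excess = 84 − 78 = 6.

Excess over optimum: 6 m.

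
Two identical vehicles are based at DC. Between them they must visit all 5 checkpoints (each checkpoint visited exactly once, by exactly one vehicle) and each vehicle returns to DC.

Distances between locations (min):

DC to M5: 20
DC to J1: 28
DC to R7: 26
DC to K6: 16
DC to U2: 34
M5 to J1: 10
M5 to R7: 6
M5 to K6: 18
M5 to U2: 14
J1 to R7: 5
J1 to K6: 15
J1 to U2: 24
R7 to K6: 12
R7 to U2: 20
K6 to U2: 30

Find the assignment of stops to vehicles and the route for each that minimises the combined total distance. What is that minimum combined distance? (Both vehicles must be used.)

Check every non-empty split of the stops between the two vehicles; for each half take its own optimal tour:
  {M5} + {J1, R7, K6, U2}: 40 + 90 = 130
  {J1} + {M5, R7, K6, U2}: 56 + 82 = 138
  {M5, J1} + {R7, K6, U2}: 58 + 82 = 140
  {R7} + {M5, J1, K6, U2}: 52 + 89 = 141
  {M5, R7} + {J1, K6, U2}: 52 + 89 = 141
  {J1, R7} + {M5, K6, U2}: 59 + 80 = 139
  … (15 splits in total)
  {K6} + {M5, J1, R7, U2}: 32 + 87 = 119  ← best
Best: vehicle 1 DC → K6 → DC = 32; vehicle 2 DC → M5 → U2 → R7 → J1 → DC = 87; combined 119.

119 min — the smallest possible combined total.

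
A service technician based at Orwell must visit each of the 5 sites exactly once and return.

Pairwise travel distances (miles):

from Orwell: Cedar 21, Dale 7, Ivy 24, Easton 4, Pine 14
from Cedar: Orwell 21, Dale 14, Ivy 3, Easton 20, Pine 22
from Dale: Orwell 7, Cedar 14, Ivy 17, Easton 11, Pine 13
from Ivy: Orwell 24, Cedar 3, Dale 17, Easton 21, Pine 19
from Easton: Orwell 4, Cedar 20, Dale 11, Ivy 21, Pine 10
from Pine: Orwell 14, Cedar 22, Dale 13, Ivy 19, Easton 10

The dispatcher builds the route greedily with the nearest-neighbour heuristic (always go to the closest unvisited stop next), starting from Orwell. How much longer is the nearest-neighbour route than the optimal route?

11 miles longer than the optimal tour.

Orwell: Easton=4, Dale=7, Pine=14, Cedar=21, Ivy=24 ⇒ Easton
Easton: Pine=10, Dale=11, Cedar=20, Ivy=21 ⇒ Pine
Pine: Dale=13, Ivy=19, Cedar=22 ⇒ Dale
Dale: Cedar=14, Ivy=17 ⇒ Cedar
Cedar: Ivy=3 ⇒ Ivy
NN route Orwell → Easton → Pine → Dale → Cedar → Ivy → Orwell costs 68.
Optimal: Orwell → Dale → Cedar → Ivy → Pine → Easton → Orwell costs 57 (by enumerating all 60 distinct tours).
Excess = 68 − 57 = 11.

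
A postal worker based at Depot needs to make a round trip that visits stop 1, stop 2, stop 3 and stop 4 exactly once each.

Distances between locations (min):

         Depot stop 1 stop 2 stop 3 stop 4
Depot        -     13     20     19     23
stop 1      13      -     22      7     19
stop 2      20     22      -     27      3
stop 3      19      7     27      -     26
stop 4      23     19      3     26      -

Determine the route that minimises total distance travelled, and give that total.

68 min — the shortest possible round trip.

There are 12 distinct closed tours to check (reversals are equivalent).
Depot → stop 1 → stop 2 → stop 3 → stop 4 → Depot: 13+22+27+26+23 = 111
Depot → stop 1 → stop 2 → stop 4 → stop 3 → Depot: 13+22+3+26+19 = 83
Depot → stop 1 → stop 3 → stop 2 → stop 4 → Depot: 13+7+27+3+23 = 73
Depot → stop 1 → stop 3 → stop 4 → stop 2 → Depot: 13+7+26+3+20 = 69
Depot → stop 1 → stop 4 → stop 2 → stop 3 → Depot: 13+19+3+27+19 = 81
Depot → stop 1 → stop 4 → stop 3 → stop 2 → Depot: 13+19+26+27+20 = 105
Depot → stop 2 → stop 1 → stop 3 → stop 4 → Depot: 20+22+7+26+23 = 98
Depot → stop 2 → stop 1 → stop 4 → stop 3 → Depot: 20+22+19+26+19 = 106
Depot → stop 2 → stop 3 → stop 1 → stop 4 → Depot: 20+27+7+19+23 = 96
Depot → stop 2 → stop 4 → stop 1 → stop 3 → Depot: 20+3+19+7+19 = 68
Depot → stop 3 → stop 1 → stop 2 → stop 4 → Depot: 19+7+22+3+23 = 74
Depot → stop 3 → stop 2 → stop 1 → stop 4 → Depot: 19+27+22+19+23 = 110
The minimum is 68.
One optimal route: Depot → stop 2 → stop 4 → stop 1 → stop 3 → Depot (or its reverse).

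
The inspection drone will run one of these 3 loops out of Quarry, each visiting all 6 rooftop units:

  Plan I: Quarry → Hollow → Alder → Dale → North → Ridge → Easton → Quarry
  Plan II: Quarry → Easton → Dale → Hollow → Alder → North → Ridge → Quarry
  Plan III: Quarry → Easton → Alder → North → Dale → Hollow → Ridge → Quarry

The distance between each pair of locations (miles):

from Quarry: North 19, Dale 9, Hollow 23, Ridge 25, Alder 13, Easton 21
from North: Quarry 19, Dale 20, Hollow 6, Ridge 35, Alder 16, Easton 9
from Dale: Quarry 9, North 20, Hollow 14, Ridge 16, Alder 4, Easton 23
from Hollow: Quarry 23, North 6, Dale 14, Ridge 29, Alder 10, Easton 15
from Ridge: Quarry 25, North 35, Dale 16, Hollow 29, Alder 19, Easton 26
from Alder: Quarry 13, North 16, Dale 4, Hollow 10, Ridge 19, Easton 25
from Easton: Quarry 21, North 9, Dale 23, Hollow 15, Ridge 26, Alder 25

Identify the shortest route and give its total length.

139 miles — Plan I is the shortest.

Plan I: 23 + 10 + 4 + 20 + 35 + 26 + 21 = 139
Plan II: 21 + 23 + 14 + 10 + 16 + 35 + 25 = 144
Plan III: 21 + 25 + 16 + 20 + 14 + 29 + 25 = 150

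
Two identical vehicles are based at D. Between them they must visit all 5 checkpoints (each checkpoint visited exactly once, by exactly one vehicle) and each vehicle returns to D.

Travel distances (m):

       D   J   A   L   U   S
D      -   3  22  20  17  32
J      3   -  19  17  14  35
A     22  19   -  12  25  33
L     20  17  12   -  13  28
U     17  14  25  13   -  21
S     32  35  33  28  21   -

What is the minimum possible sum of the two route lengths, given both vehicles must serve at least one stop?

There are 2^4 − 1 = 15 ways to divide the 5 stops into two non-empty groups. For each, the best each vehicle can do is its own shortest tour through its group:
  {J} + {A, L, U, S}: 6 + 100 = 106
  {A} + {J, L, U, S}: 44 + 86 = 130
  {J, A} + {L, U, S}: 44 + 86 = 130
  {L} + {J, A, U, S}: 40 + 93 = 133
  {J, L} + {A, U, S}: 40 + 93 = 133
  {A, L} + {J, U, S}: 54 + 70 = 124
  … (15 splits in total)
Best: vehicle 1 D → J → D = 6; vehicle 2 D → A → L → U → S → D = 100; combined 106.

Minimum combined distance: 106 m.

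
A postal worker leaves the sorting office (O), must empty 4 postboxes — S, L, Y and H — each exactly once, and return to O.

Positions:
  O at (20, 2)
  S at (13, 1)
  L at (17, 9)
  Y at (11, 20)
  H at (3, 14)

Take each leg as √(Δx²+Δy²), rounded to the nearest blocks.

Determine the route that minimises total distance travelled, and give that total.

With 4 stops there are 4!/2 = 12 distinct round trips (a route and its reverse cost the same).
O → S → L → Y → H → O: 7+9+13+10+21 = 60
O → S → L → H → Y → O: 7+9+15+10+20 = 61
O → S → Y → L → H → O: 7+19+13+15+21 = 75
O → S → Y → H → L → O: 7+19+10+15+8 = 59
O → S → H → L → Y → O: 7+16+15+13+20 = 71
O → S → H → Y → L → O: 7+16+10+13+8 = 54
O → L → S → Y → H → O: 8+9+19+10+21 = 67
O → L → S → H → Y → O: 8+9+16+10+20 = 63
O → L → Y → S → H → O: 8+13+19+16+21 = 77
O → L → H → S → Y → O: 8+15+16+19+20 = 78
O → Y → S → L → H → O: 20+19+9+15+21 = 84
O → Y → L → S → H → O: 20+13+9+16+21 = 79
The minimum is 54.
One optimal route: O → S → H → Y → L → O (or its reverse).

54 blocks — the shortest possible round trip.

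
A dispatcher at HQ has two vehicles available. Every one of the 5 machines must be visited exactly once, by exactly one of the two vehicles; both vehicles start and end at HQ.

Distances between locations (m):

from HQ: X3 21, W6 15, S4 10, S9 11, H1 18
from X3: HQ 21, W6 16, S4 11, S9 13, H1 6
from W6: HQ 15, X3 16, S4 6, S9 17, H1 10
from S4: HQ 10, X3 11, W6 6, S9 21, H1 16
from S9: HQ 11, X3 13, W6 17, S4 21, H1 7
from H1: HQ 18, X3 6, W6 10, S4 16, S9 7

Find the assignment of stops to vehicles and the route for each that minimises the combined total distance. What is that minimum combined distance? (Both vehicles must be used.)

Minimum combined distance: 74 m.

Check every non-empty split of the stops between the two vehicles; for each half take its own optimal tour:
  {X3} + {W6, S4, S9, H1}: 42 + 44 = 86
  {W6} + {X3, S4, S9, H1}: 30 + 45 = 75
  {X3, W6} + {S4, S9, H1}: 52 + 44 = 96
  {S4} + {X3, W6, S9, H1}: 20 + 55 = 75
  {X3, S4} + {W6, S9, H1}: 42 + 43 = 85
  {W6, S4} + {X3, S9, H1}: 31 + 45 = 76
  … (15 splits in total)
  {S9} + {X3, W6, S4, H1}: 22 + 52 = 74  ← best
Best: vehicle 1 HQ → S9 → HQ = 22; vehicle 2 HQ → W6 → H1 → X3 → S4 → HQ = 52; combined 74.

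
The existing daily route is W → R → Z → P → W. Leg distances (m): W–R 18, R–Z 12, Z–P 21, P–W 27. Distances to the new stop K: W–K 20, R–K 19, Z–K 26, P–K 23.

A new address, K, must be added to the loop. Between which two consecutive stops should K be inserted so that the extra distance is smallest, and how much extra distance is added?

Insertion cost between consecutive stops i–j is d(i,K) + d(K,j) − d(i,j):
  between W and R: 20 + 19 − 18 = 21
  between R and Z: 19 + 26 − 12 = 33
  between Z and P: 26 + 23 − 21 = 28
  between P and W: 23 + 20 − 27 = 16
Cheapest insertion is between P and W, adding 16.
New total = 78 + 16 = 94.

Adding 16 m by placing K on the P–W leg.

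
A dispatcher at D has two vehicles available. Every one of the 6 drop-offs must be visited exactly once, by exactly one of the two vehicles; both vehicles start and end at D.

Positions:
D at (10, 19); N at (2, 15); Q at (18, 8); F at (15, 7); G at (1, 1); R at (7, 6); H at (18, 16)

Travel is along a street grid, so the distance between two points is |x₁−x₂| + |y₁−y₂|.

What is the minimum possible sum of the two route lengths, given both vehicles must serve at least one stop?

Try each way of splitting the stops between the two vehicles (each non-empty) and, for each split, find the best tour for each vehicle:
  {N} + {Q, F, G, R, H}: 24 + 70 = 94
  {Q} + {N, F, G, R, H}: 38 + 70 = 108
  {N, Q} + {F, G, R, H}: 54 + 70 = 124
  {F} + {N, Q, G, R, H}: 34 + 70 = 104
  {N, F} + {Q, G, R, H}: 50 + 70 = 120
  {Q, F} + {N, G, R, H}: 40 + 70 = 110
  … (31 splits in total)
  {N, Q, F, G, R} + {H}: 70 + 22 = 92  ← best
Best: vehicle 1 D → N → G → R → F → Q → D = 70; vehicle 2 D → H → D = 22; combined 92.

Minimum combined distance: 92.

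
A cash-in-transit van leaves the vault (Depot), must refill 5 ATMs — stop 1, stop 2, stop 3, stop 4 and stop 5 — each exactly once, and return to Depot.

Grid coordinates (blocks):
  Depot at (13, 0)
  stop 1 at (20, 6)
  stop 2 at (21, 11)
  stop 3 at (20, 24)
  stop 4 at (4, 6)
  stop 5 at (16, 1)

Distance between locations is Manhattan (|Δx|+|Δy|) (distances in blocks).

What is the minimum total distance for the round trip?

Depot → stop 1 → stop 2 → stop 3 → stop 4 → stop 5 → Depot: 13+6+14+34+17+4 = 88
Depot → stop 1 → stop 2 → stop 3 → stop 5 → stop 4 → Depot: 13+6+14+27+17+15 = 92
Depot → stop 1 → stop 2 → stop 4 → stop 3 → stop 5 → Depot: 13+6+22+34+27+4 = 106
Depot → stop 1 → stop 2 → stop 4 → stop 5 → stop 3 → Depot: 13+6+22+17+27+31 = 116
Depot → stop 1 → stop 2 → stop 5 → stop 3 → stop 4 → Depot: 13+6+15+27+34+15 = 110
Depot → stop 1 → stop 2 → stop 5 → stop 4 → stop 3 → Depot: 13+6+15+17+34+31 = 116
Depot → stop 1 → stop 3 → stop 2 → stop 4 → stop 5 → Depot: 13+18+14+22+17+4 = 88
Depot → stop 1 → stop 3 → stop 2 → stop 5 → stop 4 → Depot: 13+18+14+15+17+15 = 92
Depot → stop 1 → stop 3 → stop 4 → stop 2 → stop 5 → Depot: 13+18+34+22+15+4 = 106
Depot → stop 1 → stop 3 → stop 4 → stop 5 → stop 2 → Depot: 13+18+34+17+15+19 = 116
Depot → stop 1 → stop 3 → stop 5 → stop 2 → stop 4 → Depot: 13+18+27+15+22+15 = 110
Depot → stop 1 → stop 3 → stop 5 → stop 4 → stop 2 → Depot: 13+18+27+17+22+19 = 116
Depot → stop 1 → stop 4 → stop 2 → stop 3 → stop 5 → Depot: 13+16+22+14+27+4 = 96
Depot → stop 1 → stop 4 → stop 2 → stop 5 → stop 3 → Depot: 13+16+22+15+27+31 = 124
… (46 more)
Depot → stop 4 → stop 1 → stop 2 → stop 3 → stop 5 → Depot: 15+16+6+14+27+4 = 82  ← best
The minimum is 82.
One optimal route: Depot → stop 4 → stop 1 → stop 2 → stop 3 → stop 5 → Depot (or its reverse).

Shortest round trip = 82 blocks.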